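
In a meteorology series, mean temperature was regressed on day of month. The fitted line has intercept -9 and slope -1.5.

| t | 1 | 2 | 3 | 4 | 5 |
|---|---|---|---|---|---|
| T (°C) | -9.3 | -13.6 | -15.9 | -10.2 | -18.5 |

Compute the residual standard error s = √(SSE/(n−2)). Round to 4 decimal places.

t=1: T̂ = -9 − 1.5·1 = -10.5; r = -9.3 − (-10.5) = 1.2
t=2: T̂ = -9 − 1.5·2 = -12; r = -13.6 − (-12) = -1.6
t=3: T̂ = -9 − 1.5·3 = -13.5; r = -15.9 − (-13.5) = -2.4
t=4: T̂ = -9 − 1.5·4 = -15; r = -10.2 − (-15) = 4.8
t=5: T̂ = -9 − 1.5·5 = -16.5; r = -18.5 − (-16.5) = -2
SSE = 1.44 + 2.56 + 5.76 + 23.04 + 4 = 36.8
s = √(36.8/3) = √12.2667 ≈ 3.5024

s = 3.5024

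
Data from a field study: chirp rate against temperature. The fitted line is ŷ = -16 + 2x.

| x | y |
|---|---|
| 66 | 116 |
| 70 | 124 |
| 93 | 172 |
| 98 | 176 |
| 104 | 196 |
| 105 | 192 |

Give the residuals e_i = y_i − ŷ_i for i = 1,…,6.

x=66: ŷ = -16 + 2·66 = 116; e = 116 − 116 = 0
x=70: ŷ = -16 + 2·70 = 124; e = 124 − 124 = 0
x=93: ŷ = -16 + 2·93 = 170; e = 172 − 170 = 2
x=98: ŷ = -16 + 2·98 = 180; e = 176 − 180 = -4
x=104: ŷ = -16 + 2·104 = 192; e = 196 − 192 = 4
x=105: ŷ = -16 + 2·105 = 194; e = 192 − 194 = -2

0, 0, 2, -4, 4, -2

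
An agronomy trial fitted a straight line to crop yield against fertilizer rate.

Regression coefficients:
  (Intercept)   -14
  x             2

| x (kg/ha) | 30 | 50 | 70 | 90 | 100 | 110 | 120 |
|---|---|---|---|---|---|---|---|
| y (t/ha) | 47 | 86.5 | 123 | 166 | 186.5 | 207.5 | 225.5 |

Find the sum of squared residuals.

SSE = 13

x=30: ŷ = -14 + 2·30 = 46; r = 47 − 46 = 1
x=50: ŷ = -14 + 2·50 = 86; r = 86.5 − 86 = 0.5
x=70: ŷ = -14 + 2·70 = 126; r = 123 − 126 = -3
x=90: ŷ = -14 + 2·90 = 166; r = 166 − 166 = 0
x=100: ŷ = -14 + 2·100 = 186; r = 186.5 − 186 = 0.5
x=110: ŷ = -14 + 2·110 = 206; r = 207.5 − 206 = 1.5
x=120: ŷ = -14 + 2·120 = 226; r = 225.5 − 226 = -0.5
SSE = 1 + 0.25 + 9 + 0 + 0.25 + 2.25 + 0.25 = 13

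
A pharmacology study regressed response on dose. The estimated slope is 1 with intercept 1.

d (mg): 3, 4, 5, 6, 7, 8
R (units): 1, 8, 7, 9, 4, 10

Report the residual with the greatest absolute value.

e = -4

d=3: ŷ = 1 + 3 = 4; e = 1 − 4 = -3
d=4: ŷ = 1 + 4 = 5; e = 8 − 5 = 3
d=5: ŷ = 1 + 5 = 6; e = 7 − 6 = 1
d=6: ŷ = 1 + 6 = 7; e = 9 − 7 = 2
d=7: ŷ = 1 + 7 = 8; e = 4 − 8 = -4
d=8: ŷ = 1 + 8 = 9; e = 10 − 9 = 1
Largest |e| is 4 at d = 7, residual -4.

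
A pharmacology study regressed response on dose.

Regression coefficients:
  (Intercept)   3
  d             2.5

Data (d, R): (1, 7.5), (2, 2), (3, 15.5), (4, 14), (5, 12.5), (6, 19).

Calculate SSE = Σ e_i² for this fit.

d=1: R̂ = 3 + 2.5·1 = 5.5; e = 7.5 − 5.5 = 2
d=2: R̂ = 3 + 2.5·2 = 8; e = 2 − 8 = -6
d=3: R̂ = 3 + 2.5·3 = 10.5; e = 15.5 − 10.5 = 5
d=4: R̂ = 3 + 2.5·4 = 13; e = 14 − 13 = 1
d=5: R̂ = 3 + 2.5·5 = 15.5; e = 12.5 − 15.5 = -3
d=6: R̂ = 3 + 2.5·6 = 18; e = 19 − 18 = 1
SSE = 4 + 36 + 25 + 1 + 9 + 1 = 76

SSE = 76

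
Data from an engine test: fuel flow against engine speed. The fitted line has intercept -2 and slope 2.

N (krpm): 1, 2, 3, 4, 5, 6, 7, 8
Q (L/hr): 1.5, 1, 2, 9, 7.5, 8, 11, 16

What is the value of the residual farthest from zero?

N=1: Q̂ = -2 + 2·1 = 0; e = 1.5 − 0 = 1.5
N=2: Q̂ = -2 + 2·2 = 2; e = 1 − 2 = -1
N=3: Q̂ = -2 + 2·3 = 4; e = 2 − 4 = -2
N=4: Q̂ = -2 + 2·4 = 6; e = 9 − 6 = 3
N=5: Q̂ = -2 + 2·5 = 8; e = 7.5 − 8 = -0.5
N=6: Q̂ = -2 + 2·6 = 10; e = 8 − 10 = -2
N=7: Q̂ = -2 + 2·7 = 12; e = 11 − 12 = -1
N=8: Q̂ = -2 + 2·8 = 14; e = 16 − 14 = 2
Largest |e| is 3 at N = 4, residual 3.

e = 3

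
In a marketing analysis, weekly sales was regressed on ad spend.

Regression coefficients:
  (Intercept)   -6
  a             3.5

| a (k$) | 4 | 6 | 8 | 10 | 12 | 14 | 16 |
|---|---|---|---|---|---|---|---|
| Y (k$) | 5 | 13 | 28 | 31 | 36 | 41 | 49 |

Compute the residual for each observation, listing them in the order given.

a=4: ŷ = -6 + 3.5·4 = 8; e = 5 − 8 = -3
a=6: ŷ = -6 + 3.5·6 = 15; e = 13 − 15 = -2
a=8: ŷ = -6 + 3.5·8 = 22; e = 28 − 22 = 6
a=10: ŷ = -6 + 3.5·10 = 29; e = 31 − 29 = 2
a=12: ŷ = -6 + 3.5·12 = 36; e = 36 − 36 = 0
a=14: ŷ = -6 + 3.5·14 = 43; e = 41 − 43 = -2
a=16: ŷ = -6 + 3.5·16 = 50; e = 49 − 50 = -1

-3, -2, 6, 2, 0, -2, -1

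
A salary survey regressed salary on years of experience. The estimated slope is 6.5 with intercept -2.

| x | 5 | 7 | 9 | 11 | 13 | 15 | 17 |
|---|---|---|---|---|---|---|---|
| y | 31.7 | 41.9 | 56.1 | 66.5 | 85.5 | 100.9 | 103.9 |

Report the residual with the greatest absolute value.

r = 5.4

x=5: ŷ = -2 + 6.5·5 = 30.5; r = 31.7 − 30.5 = 1.2
x=7: ŷ = -2 + 6.5·7 = 43.5; r = 41.9 − 43.5 = -1.6
x=9: ŷ = -2 + 6.5·9 = 56.5; r = 56.1 − 56.5 = -0.4
x=11: ŷ = -2 + 6.5·11 = 69.5; r = 66.5 − 69.5 = -3
x=13: ŷ = -2 + 6.5·13 = 82.5; r = 85.5 − 82.5 = 3
x=15: ŷ = -2 + 6.5·15 = 95.5; r = 100.9 − 95.5 = 5.4
x=17: ŷ = -2 + 6.5·17 = 108.5; r = 103.9 − 108.5 = -4.6
Largest |r| is 5.4 at x = 15, residual 5.4.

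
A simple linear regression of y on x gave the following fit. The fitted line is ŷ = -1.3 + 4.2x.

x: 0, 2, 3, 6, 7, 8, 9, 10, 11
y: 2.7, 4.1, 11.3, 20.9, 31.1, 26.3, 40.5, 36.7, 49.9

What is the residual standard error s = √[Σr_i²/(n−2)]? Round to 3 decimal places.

s = 4.408

x=0: ŷ = -1.3 + 4.2·0 = -1.3; r = 2.7 − (-1.3) = 4
x=2: ŷ = -1.3 + 4.2·2 = 7.1; r = 4.1 − 7.1 = -3
x=3: ŷ = -1.3 + 4.2·3 = 11.3; r = 11.3 − 11.3 = 0
x=6: ŷ = -1.3 + 4.2·6 = 23.9; r = 20.9 − 23.9 = -3
x=7: ŷ = -1.3 + 4.2·7 = 28.1; r = 31.1 − 28.1 = 3
x=8: ŷ = -1.3 + 4.2·8 = 32.3; r = 26.3 − 32.3 = -6
x=9: ŷ = -1.3 + 4.2·9 = 36.5; r = 40.5 − 36.5 = 4
x=10: ŷ = -1.3 + 4.2·10 = 40.7; r = 36.7 − 40.7 = -4
x=11: ŷ = -1.3 + 4.2·11 = 44.9; r = 49.9 − 44.9 = 5
SSE = 16 + 9 + 0 + 9 + 9 + 36 + 16 + 16 + 25 = 136
s = √(136/7) = √19.4286 ≈ 4.408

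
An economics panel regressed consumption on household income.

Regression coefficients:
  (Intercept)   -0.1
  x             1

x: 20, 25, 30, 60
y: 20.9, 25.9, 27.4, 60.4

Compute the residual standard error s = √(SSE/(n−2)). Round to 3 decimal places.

s = 2.062

x=20: ŷ = -0.1 + 20 = 19.9; r = 20.9 − 19.9 = 1
x=25: ŷ = -0.1 + 25 = 24.9; r = 25.9 − 24.9 = 1
x=30: ŷ = -0.1 + 30 = 29.9; r = 27.4 − 29.9 = -2.5
x=60: ŷ = -0.1 + 60 = 59.9; r = 60.4 − 59.9 = 0.5
SSE = 1 + 1 + 6.25 + 0.25 = 8.5
s = √(8.5/2) = √4.25 ≈ 2.062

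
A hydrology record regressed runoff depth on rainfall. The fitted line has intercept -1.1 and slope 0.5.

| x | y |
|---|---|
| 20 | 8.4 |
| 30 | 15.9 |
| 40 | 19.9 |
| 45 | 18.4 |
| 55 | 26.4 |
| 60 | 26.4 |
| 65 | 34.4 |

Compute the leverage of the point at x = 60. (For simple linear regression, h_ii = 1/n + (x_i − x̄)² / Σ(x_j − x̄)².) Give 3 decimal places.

h = 0.283

x̄ = (20 + 30 + 40 + 45 + 55 + 60 + 65)/7 = 45
Σ(x − x̄)² = 625 + 225 + 25 + 0 + 100 + 225 + 400 = 1600
h = 1/7 + (15)²/1600 = 0.142857 + 0.140625 = 0.283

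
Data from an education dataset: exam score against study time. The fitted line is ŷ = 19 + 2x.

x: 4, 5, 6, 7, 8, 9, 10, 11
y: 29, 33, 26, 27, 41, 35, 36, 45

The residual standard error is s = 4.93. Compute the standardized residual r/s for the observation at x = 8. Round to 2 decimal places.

1.22

ŷ = 19 + 2·8 = 35
r = 41 − 35 = 6
r/s = 6 / 4.93 = 1.22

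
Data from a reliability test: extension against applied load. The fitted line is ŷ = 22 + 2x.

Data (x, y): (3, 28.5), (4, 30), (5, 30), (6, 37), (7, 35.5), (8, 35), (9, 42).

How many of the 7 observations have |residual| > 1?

x=3: ŷ = 22 + 2·3 = 28; e = 28.5 − 28 = 0.5
x=4: ŷ = 22 + 2·4 = 30; e = 30 − 30 = 0
x=5: ŷ = 22 + 2·5 = 32; e = 30 − 32 = -2
x=6: ŷ = 22 + 2·6 = 34; e = 37 − 34 = 3
x=7: ŷ = 22 + 2·7 = 36; e = 35.5 − 36 = -0.5
x=8: ŷ = 22 + 2·8 = 38; e = 35 − 38 = -3
x=9: ŷ = 22 + 2·9 = 40; e = 42 − 40 = 2
|e| > 1: x=5 (|e|=2), x=6 (|e|=3), x=8 (|e|=3), x=9 (|e|=2) → 4

4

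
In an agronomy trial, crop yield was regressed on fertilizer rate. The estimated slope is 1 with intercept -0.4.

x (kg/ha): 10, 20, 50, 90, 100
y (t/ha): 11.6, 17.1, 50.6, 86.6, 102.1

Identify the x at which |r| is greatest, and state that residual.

x = 90, r = -3

x=10: ŷ = -0.4 + 10 = 9.6; r = 11.6 − 9.6 = 2
x=20: ŷ = -0.4 + 20 = 19.6; r = 17.1 − 19.6 = -2.5
x=50: ŷ = -0.4 + 50 = 49.6; r = 50.6 − 49.6 = 1
x=90: ŷ = -0.4 + 90 = 89.6; r = 86.6 − 89.6 = -3
x=100: ŷ = -0.4 + 100 = 99.6; r = 102.1 − 99.6 = 2.5
Largest |r| is 3 at x = 90, residual -3.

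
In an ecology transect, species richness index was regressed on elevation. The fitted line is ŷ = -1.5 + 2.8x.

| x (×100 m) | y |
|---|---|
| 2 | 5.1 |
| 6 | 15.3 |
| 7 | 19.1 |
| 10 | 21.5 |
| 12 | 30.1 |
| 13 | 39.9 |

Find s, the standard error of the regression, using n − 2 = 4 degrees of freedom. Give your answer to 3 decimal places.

s = 3.742

x=2: ŷ = -1.5 + 2.8·2 = 4.1; e = 5.1 − 4.1 = 1
x=6: ŷ = -1.5 + 2.8·6 = 15.3; e = 15.3 − 15.3 = 0
x=7: ŷ = -1.5 + 2.8·7 = 18.1; e = 19.1 − 18.1 = 1
x=10: ŷ = -1.5 + 2.8·10 = 26.5; e = 21.5 − 26.5 = -5
x=12: ŷ = -1.5 + 2.8·12 = 32.1; e = 30.1 − 32.1 = -2
x=13: ŷ = -1.5 + 2.8·13 = 34.9; e = 39.9 − 34.9 = 5
SSE = 1 + 0 + 1 + 25 + 4 + 25 = 56
s = √(56/4) = √14 ≈ 3.742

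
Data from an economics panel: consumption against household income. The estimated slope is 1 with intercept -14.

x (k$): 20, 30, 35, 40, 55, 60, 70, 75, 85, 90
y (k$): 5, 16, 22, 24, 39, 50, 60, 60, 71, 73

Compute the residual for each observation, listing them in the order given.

x=20: ŷ = -14 + 20 = 6; e = 5 − 6 = -1
x=30: ŷ = -14 + 30 = 16; e = 16 − 16 = 0
x=35: ŷ = -14 + 35 = 21; e = 22 − 21 = 1
x=40: ŷ = -14 + 40 = 26; e = 24 − 26 = -2
x=55: ŷ = -14 + 55 = 41; e = 39 − 41 = -2
x=60: ŷ = -14 + 60 = 46; e = 50 − 46 = 4
x=70: ŷ = -14 + 70 = 56; e = 60 − 56 = 4
x=75: ŷ = -14 + 75 = 61; e = 60 − 61 = -1
x=85: ŷ = -14 + 85 = 71; e = 71 − 71 = 0
x=90: ŷ = -14 + 90 = 76; e = 73 − 76 = -3

-1, 0, 1, -2, -2, 4, 4, -1, 0, -3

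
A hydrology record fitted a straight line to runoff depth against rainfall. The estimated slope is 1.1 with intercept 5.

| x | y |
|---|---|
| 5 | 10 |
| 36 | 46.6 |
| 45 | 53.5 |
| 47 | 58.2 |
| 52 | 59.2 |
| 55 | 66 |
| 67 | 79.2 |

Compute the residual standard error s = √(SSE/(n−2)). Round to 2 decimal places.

x=5: ŷ = 5 + 1.1·5 = 10.5; r = 10 − 10.5 = -0.5
x=36: ŷ = 5 + 1.1·36 = 44.6; r = 46.6 − 44.6 = 2
x=45: ŷ = 5 + 1.1·45 = 54.5; r = 53.5 − 54.5 = -1
x=47: ŷ = 5 + 1.1·47 = 56.7; r = 58.2 − 56.7 = 1.5
x=52: ŷ = 5 + 1.1·52 = 62.2; r = 59.2 − 62.2 = -3
x=55: ŷ = 5 + 1.1·55 = 65.5; r = 66 − 65.5 = 0.5
x=67: ŷ = 5 + 1.1·67 = 78.7; r = 79.2 − 78.7 = 0.5
SSE = 0.25 + 4 + 1 + 2.25 + 9 + 0.25 + 0.25 = 17
s = √(17/5) = √3.4 ≈ 1.84

s = 1.84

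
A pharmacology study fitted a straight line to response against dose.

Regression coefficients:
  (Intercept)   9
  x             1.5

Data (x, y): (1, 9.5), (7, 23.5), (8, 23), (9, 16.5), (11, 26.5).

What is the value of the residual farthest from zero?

x=1: ŷ = 9 + 1.5·1 = 10.5; e = 9.5 − 10.5 = -1
x=7: ŷ = 9 + 1.5·7 = 19.5; e = 23.5 − 19.5 = 4
x=8: ŷ = 9 + 1.5·8 = 21; e = 23 − 21 = 2
x=9: ŷ = 9 + 1.5·9 = 22.5; e = 16.5 − 22.5 = -6
x=11: ŷ = 9 + 1.5·11 = 25.5; e = 26.5 − 25.5 = 1
Largest |e| is 6 at x = 9, residual -6.

e = -6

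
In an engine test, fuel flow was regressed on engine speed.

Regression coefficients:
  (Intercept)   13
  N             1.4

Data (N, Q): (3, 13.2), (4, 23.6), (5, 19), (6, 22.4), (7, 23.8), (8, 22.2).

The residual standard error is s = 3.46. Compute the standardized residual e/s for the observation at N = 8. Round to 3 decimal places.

Q̂ = 13 + 1.4·8 = 24.2
e = 22.2 − 24.2 = -2
e/s = -2 / 3.46 = -0.578

-0.578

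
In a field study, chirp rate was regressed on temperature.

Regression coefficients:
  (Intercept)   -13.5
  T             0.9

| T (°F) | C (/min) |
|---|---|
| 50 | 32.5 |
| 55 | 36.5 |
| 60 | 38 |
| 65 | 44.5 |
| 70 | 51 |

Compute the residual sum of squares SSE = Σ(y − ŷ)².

SSE = 10

T=50: ŷ = -13.5 + 0.9·50 = 31.5; e = 32.5 − 31.5 = 1
T=55: ŷ = -13.5 + 0.9·55 = 36; e = 36.5 − 36 = 0.5
T=60: ŷ = -13.5 + 0.9·60 = 40.5; e = 38 − 40.5 = -2.5
T=65: ŷ = -13.5 + 0.9·65 = 45; e = 44.5 − 45 = -0.5
T=70: ŷ = -13.5 + 0.9·70 = 49.5; e = 51 − 49.5 = 1.5
SSE = 1 + 0.25 + 6.25 + 0.25 + 2.25 = 10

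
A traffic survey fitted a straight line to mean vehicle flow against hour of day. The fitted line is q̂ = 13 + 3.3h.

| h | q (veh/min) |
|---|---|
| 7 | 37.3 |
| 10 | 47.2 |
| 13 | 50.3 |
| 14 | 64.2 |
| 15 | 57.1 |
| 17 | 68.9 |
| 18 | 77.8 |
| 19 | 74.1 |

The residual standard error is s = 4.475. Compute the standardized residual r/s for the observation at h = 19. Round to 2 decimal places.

q̂ = 13 + 3.3·19 = 75.7
r = 74.1 − 75.7 = -1.6
r/s = -1.6 / 4.475 = -0.36

-0.36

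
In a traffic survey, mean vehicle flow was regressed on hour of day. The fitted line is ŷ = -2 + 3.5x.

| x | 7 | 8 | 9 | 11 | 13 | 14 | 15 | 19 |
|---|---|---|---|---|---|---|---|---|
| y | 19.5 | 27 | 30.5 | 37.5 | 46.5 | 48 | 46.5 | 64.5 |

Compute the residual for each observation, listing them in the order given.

-3, 1, 1, 1, 3, 1, -4, 0

x=7: ŷ = -2 + 3.5·7 = 22.5; r = 19.5 − 22.5 = -3
x=8: ŷ = -2 + 3.5·8 = 26; r = 27 − 26 = 1
x=9: ŷ = -2 + 3.5·9 = 29.5; r = 30.5 − 29.5 = 1
x=11: ŷ = -2 + 3.5·11 = 36.5; r = 37.5 − 36.5 = 1
x=13: ŷ = -2 + 3.5·13 = 43.5; r = 46.5 − 43.5 = 3
x=14: ŷ = -2 + 3.5·14 = 47; r = 48 − 47 = 1
x=15: ŷ = -2 + 3.5·15 = 50.5; r = 46.5 − 50.5 = -4
x=19: ŷ = -2 + 3.5·19 = 64.5; r = 64.5 − 64.5 = 0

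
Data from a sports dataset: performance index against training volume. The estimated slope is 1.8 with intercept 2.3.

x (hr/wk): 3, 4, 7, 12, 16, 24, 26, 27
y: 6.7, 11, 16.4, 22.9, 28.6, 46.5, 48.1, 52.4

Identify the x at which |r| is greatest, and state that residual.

x = 16, r = -2.5

x=3: ŷ = 2.3 + 1.8·3 = 7.7; r = 6.7 − 7.7 = -1
x=4: ŷ = 2.3 + 1.8·4 = 9.5; r = 11 − 9.5 = 1.5
x=7: ŷ = 2.3 + 1.8·7 = 14.9; r = 16.4 − 14.9 = 1.5
x=12: ŷ = 2.3 + 1.8·12 = 23.9; r = 22.9 − 23.9 = -1
x=16: ŷ = 2.3 + 1.8·16 = 31.1; r = 28.6 − 31.1 = -2.5
x=24: ŷ = 2.3 + 1.8·24 = 45.5; r = 46.5 − 45.5 = 1
x=26: ŷ = 2.3 + 1.8·26 = 49.1; r = 48.1 − 49.1 = -1
x=27: ŷ = 2.3 + 1.8·27 = 50.9; r = 52.4 − 50.9 = 1.5
Largest |r| is 2.5 at x = 16, residual -2.5.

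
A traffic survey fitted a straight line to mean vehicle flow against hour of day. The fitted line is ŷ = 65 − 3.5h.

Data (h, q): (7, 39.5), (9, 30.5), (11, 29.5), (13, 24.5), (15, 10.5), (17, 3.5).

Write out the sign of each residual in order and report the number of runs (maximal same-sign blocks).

3 runs

h=7: ŷ = 65 − 3.5·7 = 40.5; e = 39.5 − 40.5 = -1
h=9: ŷ = 65 − 3.5·9 = 33.5; e = 30.5 − 33.5 = -3
h=11: ŷ = 65 − 3.5·11 = 26.5; e = 29.5 − 26.5 = 3
h=13: ŷ = 65 − 3.5·13 = 19.5; e = 24.5 − 19.5 = 5
h=15: ŷ = 65 − 3.5·15 = 12.5; e = 10.5 − 12.5 = -2
h=17: ŷ = 65 − 3.5·17 = 5.5; e = 3.5 − 5.5 = -2
Signs: − − + + − −
Runs: −×2, +×2, −×2 → 3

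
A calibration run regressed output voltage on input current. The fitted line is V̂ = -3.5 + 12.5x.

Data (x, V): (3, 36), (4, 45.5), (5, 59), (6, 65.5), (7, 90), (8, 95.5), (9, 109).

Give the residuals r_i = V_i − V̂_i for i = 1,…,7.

x=3: V̂ = -3.5 + 12.5·3 = 34; r = 36 − 34 = 2
x=4: V̂ = -3.5 + 12.5·4 = 46.5; r = 45.5 − 46.5 = -1
x=5: V̂ = -3.5 + 12.5·5 = 59; r = 59 − 59 = 0
x=6: V̂ = -3.5 + 12.5·6 = 71.5; r = 65.5 − 71.5 = -6
x=7: V̂ = -3.5 + 12.5·7 = 84; r = 90 − 84 = 6
x=8: V̂ = -3.5 + 12.5·8 = 96.5; r = 95.5 − 96.5 = -1
x=9: V̂ = -3.5 + 12.5·9 = 109; r = 109 − 109 = 0

2, -1, 0, -6, 6, -1, 0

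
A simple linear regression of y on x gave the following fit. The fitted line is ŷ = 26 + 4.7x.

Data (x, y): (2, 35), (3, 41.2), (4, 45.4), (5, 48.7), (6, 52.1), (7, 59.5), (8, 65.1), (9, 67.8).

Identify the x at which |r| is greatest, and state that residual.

x = 6, r = -2.1

x=2: ŷ = 26 + 4.7·2 = 35.4; r = 35 − 35.4 = -0.4
x=3: ŷ = 26 + 4.7·3 = 40.1; r = 41.2 − 40.1 = 1.1
x=4: ŷ = 26 + 4.7·4 = 44.8; r = 45.4 − 44.8 = 0.6
x=5: ŷ = 26 + 4.7·5 = 49.5; r = 48.7 − 49.5 = -0.8
x=6: ŷ = 26 + 4.7·6 = 54.2; r = 52.1 − 54.2 = -2.1
x=7: ŷ = 26 + 4.7·7 = 58.9; r = 59.5 − 58.9 = 0.6
x=8: ŷ = 26 + 4.7·8 = 63.6; r = 65.1 − 63.6 = 1.5
x=9: ŷ = 26 + 4.7·9 = 68.3; r = 67.8 − 68.3 = -0.5
Largest |r| is 2.1 at x = 6, residual -2.1.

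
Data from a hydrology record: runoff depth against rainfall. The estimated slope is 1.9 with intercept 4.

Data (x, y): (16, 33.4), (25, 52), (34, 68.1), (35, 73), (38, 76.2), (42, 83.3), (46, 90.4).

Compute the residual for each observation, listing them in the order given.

-1, 0.5, -0.5, 2.5, 0, -0.5, -1

x=16: ŷ = 4 + 1.9·16 = 34.4; r = 33.4 − 34.4 = -1
x=25: ŷ = 4 + 1.9·25 = 51.5; r = 52 − 51.5 = 0.5
x=34: ŷ = 4 + 1.9·34 = 68.6; r = 68.1 − 68.6 = -0.5
x=35: ŷ = 4 + 1.9·35 = 70.5; r = 73 − 70.5 = 2.5
x=38: ŷ = 4 + 1.9·38 = 76.2; r = 76.2 − 76.2 = 0
x=42: ŷ = 4 + 1.9·42 = 83.8; r = 83.3 − 83.8 = -0.5
x=46: ŷ = 4 + 1.9·46 = 91.4; r = 90.4 − 91.4 = -1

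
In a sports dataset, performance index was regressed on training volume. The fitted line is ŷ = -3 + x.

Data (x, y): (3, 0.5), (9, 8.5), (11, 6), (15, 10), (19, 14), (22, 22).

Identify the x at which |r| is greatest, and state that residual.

x=3: ŷ = -3 + 3 = 0; r = 0.5 − 0 = 0.5
x=9: ŷ = -3 + 9 = 6; r = 8.5 − 6 = 2.5
x=11: ŷ = -3 + 11 = 8; r = 6 − 8 = -2
x=15: ŷ = -3 + 15 = 12; r = 10 − 12 = -2
x=19: ŷ = -3 + 19 = 16; r = 14 − 16 = -2
x=22: ŷ = -3 + 22 = 19; r = 22 − 19 = 3
Largest |r| is 3 at x = 22, residual 3.

x = 22, r = 3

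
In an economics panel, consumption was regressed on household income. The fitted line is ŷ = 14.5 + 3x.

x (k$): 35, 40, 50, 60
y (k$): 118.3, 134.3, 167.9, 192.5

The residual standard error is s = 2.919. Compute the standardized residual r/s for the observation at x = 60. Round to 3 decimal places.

ŷ = 14.5 + 3·60 = 194.5
r = 192.5 − 194.5 = -2
r/s = -2 / 2.919 = -0.685

-0.685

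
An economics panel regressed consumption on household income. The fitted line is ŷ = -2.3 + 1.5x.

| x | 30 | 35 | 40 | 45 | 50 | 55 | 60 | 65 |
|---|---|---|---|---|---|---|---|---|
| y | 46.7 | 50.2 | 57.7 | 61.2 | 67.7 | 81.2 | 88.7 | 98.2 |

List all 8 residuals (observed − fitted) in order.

x=30: ŷ = -2.3 + 1.5·30 = 42.7; r = 46.7 − 42.7 = 4
x=35: ŷ = -2.3 + 1.5·35 = 50.2; r = 50.2 − 50.2 = 0
x=40: ŷ = -2.3 + 1.5·40 = 57.7; r = 57.7 − 57.7 = 0
x=45: ŷ = -2.3 + 1.5·45 = 65.2; r = 61.2 − 65.2 = -4
x=50: ŷ = -2.3 + 1.5·50 = 72.7; r = 67.7 − 72.7 = -5
x=55: ŷ = -2.3 + 1.5·55 = 80.2; r = 81.2 − 80.2 = 1
x=60: ŷ = -2.3 + 1.5·60 = 87.7; r = 88.7 − 87.7 = 1
x=65: ŷ = -2.3 + 1.5·65 = 95.2; r = 98.2 − 95.2 = 3

4, 0, 0, -4, -5, 1, 1, 3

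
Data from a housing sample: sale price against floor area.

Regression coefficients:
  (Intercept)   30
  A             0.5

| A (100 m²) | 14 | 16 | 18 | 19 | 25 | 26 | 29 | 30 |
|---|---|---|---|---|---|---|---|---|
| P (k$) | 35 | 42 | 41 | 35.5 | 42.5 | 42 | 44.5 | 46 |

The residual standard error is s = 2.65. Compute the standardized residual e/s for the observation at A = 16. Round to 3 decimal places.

1.509

ŷ = 30 + 0.5·16 = 38
e = 42 − 38 = 4
e/s = 4 / 2.65 = 1.509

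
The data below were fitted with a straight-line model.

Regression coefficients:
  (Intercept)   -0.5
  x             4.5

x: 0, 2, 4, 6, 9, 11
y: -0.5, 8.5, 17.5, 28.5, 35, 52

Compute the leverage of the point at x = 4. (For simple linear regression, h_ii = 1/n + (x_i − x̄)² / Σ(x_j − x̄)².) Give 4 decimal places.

h = 0.1870

x̄ = (0 + 2 + 4 + 6 + 9 + 11)/6 = 5.33333
Σ(x − x̄)² = 28.4444 + 11.1111 + 1.77778 + 0.444444 + 13.4444 + 32.1111 = 87.3333
h = 1/6 + (-1.33333)²/87.3333 = 0.166667 + 0.0203562 = 0.1870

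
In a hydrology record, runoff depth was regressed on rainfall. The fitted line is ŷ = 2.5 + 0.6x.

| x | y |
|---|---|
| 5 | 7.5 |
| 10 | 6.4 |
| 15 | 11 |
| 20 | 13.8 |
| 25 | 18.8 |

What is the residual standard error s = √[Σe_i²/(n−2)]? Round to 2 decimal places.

s = 1.90

x=5: ŷ = 2.5 + 0.6·5 = 5.5; e = 7.5 − 5.5 = 2
x=10: ŷ = 2.5 + 0.6·10 = 8.5; e = 6.4 − 8.5 = -2.1
x=15: ŷ = 2.5 + 0.6·15 = 11.5; e = 11 − 11.5 = -0.5
x=20: ŷ = 2.5 + 0.6·20 = 14.5; e = 13.8 − 14.5 = -0.7
x=25: ŷ = 2.5 + 0.6·25 = 17.5; e = 18.8 − 17.5 = 1.3
SSE = 4 + 4.41 + 0.25 + 0.49 + 1.69 = 10.84
s = √(10.84/3) = √3.61333 ≈ 1.90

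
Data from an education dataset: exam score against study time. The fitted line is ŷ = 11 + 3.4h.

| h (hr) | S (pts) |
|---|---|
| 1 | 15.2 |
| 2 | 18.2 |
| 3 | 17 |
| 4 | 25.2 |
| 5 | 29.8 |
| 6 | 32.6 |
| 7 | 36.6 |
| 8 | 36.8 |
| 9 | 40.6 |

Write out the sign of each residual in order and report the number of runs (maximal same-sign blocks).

h=1: ŷ = 11 + 3.4·1 = 14.4; e = 15.2 − 14.4 = 0.8
h=2: ŷ = 11 + 3.4·2 = 17.8; e = 18.2 − 17.8 = 0.4
h=3: ŷ = 11 + 3.4·3 = 21.2; e = 17 − 21.2 = -4.2
h=4: ŷ = 11 + 3.4·4 = 24.6; e = 25.2 − 24.6 = 0.6
h=5: ŷ = 11 + 3.4·5 = 28; e = 29.8 − 28 = 1.8
h=6: ŷ = 11 + 3.4·6 = 31.4; e = 32.6 − 31.4 = 1.2
h=7: ŷ = 11 + 3.4·7 = 34.8; e = 36.6 − 34.8 = 1.8
h=8: ŷ = 11 + 3.4·8 = 38.2; e = 36.8 − 38.2 = -1.4
h=9: ŷ = 11 + 3.4·9 = 41.6; e = 40.6 − 41.6 = -1
Signs: + + − + + + + − −
Runs: +×2, −×1, +×4, −×2 → 4

4 runs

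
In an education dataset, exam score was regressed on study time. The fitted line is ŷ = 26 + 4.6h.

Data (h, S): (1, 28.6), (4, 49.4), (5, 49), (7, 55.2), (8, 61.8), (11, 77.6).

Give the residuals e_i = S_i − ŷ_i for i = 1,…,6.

h=1: ŷ = 26 + 4.6·1 = 30.6; e = 28.6 − 30.6 = -2
h=4: ŷ = 26 + 4.6·4 = 44.4; e = 49.4 − 44.4 = 5
h=5: ŷ = 26 + 4.6·5 = 49; e = 49 − 49 = 0
h=7: ŷ = 26 + 4.6·7 = 58.2; e = 55.2 − 58.2 = -3
h=8: ŷ = 26 + 4.6·8 = 62.8; e = 61.8 − 62.8 = -1
h=11: ŷ = 26 + 4.6·11 = 76.6; e = 77.6 − 76.6 = 1

-2, 5, 0, -3, -1, 1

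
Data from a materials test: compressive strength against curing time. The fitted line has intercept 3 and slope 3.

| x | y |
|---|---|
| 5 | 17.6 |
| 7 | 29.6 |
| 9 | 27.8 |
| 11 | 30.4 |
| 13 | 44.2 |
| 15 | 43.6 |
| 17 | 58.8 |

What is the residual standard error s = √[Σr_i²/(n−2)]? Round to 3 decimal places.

x=5: ŷ = 3 + 3·5 = 18; r = 17.6 − 18 = -0.4
x=7: ŷ = 3 + 3·7 = 24; r = 29.6 − 24 = 5.6
x=9: ŷ = 3 + 3·9 = 30; r = 27.8 − 30 = -2.2
x=11: ŷ = 3 + 3·11 = 36; r = 30.4 − 36 = -5.6
x=13: ŷ = 3 + 3·13 = 42; r = 44.2 − 42 = 2.2
x=15: ŷ = 3 + 3·15 = 48; r = 43.6 − 48 = -4.4
x=17: ŷ = 3 + 3·17 = 54; r = 58.8 − 54 = 4.8
SSE = 0.16 + 31.36 + 4.84 + 31.36 + 4.84 + 19.36 + 23.04 = 114.96
s = √(114.96/5) = √22.992 ≈ 4.795

s = 4.795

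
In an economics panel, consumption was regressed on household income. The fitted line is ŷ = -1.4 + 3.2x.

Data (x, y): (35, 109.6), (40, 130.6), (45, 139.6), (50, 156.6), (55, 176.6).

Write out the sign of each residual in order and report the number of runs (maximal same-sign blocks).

4 runs

x=35: ŷ = -1.4 + 3.2·35 = 110.6; r = 109.6 − 110.6 = -1
x=40: ŷ = -1.4 + 3.2·40 = 126.6; r = 130.6 − 126.6 = 4
x=45: ŷ = -1.4 + 3.2·45 = 142.6; r = 139.6 − 142.6 = -3
x=50: ŷ = -1.4 + 3.2·50 = 158.6; r = 156.6 − 158.6 = -2
x=55: ŷ = -1.4 + 3.2·55 = 174.6; r = 176.6 − 174.6 = 2
Signs: − + − − +
Runs: −×1, +×1, −×2, +×1 → 4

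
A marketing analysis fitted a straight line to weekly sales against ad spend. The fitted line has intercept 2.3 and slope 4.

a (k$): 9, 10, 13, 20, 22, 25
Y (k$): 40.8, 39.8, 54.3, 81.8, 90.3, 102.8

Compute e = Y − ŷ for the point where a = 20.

ŷ = 2.3 + 4·20 = 82.3
e = 81.8 − 82.3 = -0.5

e = -0.5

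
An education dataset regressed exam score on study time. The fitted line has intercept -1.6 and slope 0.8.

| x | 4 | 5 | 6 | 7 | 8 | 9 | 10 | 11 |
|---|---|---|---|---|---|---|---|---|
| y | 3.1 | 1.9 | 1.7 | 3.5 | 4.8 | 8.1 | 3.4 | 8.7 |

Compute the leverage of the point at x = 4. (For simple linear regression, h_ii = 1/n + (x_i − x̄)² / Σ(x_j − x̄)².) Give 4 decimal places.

x̄ = (4 + 5 + 6 + 7 + 8 + 9 + 10 + 11)/8 = 7.5
Σ(x − x̄)² = 12.25 + 6.25 + 2.25 + 0.25 + 0.25 + 2.25 + 6.25 + 12.25 = 42
h = 1/8 + (-3.5)²/42 = 0.125 + 0.291667 = 0.4167

h = 0.4167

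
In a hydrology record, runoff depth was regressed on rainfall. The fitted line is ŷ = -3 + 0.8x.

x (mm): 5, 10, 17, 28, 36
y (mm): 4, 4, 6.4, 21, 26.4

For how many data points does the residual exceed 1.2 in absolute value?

3

x=5: ŷ = -3 + 0.8·5 = 1; e = 4 − 1 = 3
x=10: ŷ = -3 + 0.8·10 = 5; e = 4 − 5 = -1
x=17: ŷ = -3 + 0.8·17 = 10.6; e = 6.4 − 10.6 = -4.2
x=28: ŷ = -3 + 0.8·28 = 19.4; e = 21 − 19.4 = 1.6
x=36: ŷ = -3 + 0.8·36 = 25.8; e = 26.4 − 25.8 = 0.6
|e| > 1.2: x=5 (|e|=3), x=17 (|e|=4.2), x=28 (|e|=1.6) → 3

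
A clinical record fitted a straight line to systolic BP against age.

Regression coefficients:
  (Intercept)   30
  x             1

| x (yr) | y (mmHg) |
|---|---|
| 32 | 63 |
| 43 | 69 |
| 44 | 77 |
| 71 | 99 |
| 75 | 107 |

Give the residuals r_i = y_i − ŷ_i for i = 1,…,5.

x=32: ŷ = 30 + 32 = 62; r = 63 − 62 = 1
x=43: ŷ = 30 + 43 = 73; r = 69 − 73 = -4
x=44: ŷ = 30 + 44 = 74; r = 77 − 74 = 3
x=71: ŷ = 30 + 71 = 101; r = 99 − 101 = -2
x=75: ŷ = 30 + 75 = 105; r = 107 − 105 = 2

1, -4, 3, -2, 2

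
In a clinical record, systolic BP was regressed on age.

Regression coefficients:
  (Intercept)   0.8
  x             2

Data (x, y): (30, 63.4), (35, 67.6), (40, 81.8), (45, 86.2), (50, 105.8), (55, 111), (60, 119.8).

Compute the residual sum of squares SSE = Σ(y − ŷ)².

x=30: ŷ = 0.8 + 2·30 = 60.8; r = 63.4 − 60.8 = 2.6
x=35: ŷ = 0.8 + 2·35 = 70.8; r = 67.6 − 70.8 = -3.2
x=40: ŷ = 0.8 + 2·40 = 80.8; r = 81.8 − 80.8 = 1
x=45: ŷ = 0.8 + 2·45 = 90.8; r = 86.2 − 90.8 = -4.6
x=50: ŷ = 0.8 + 2·50 = 100.8; r = 105.8 − 100.8 = 5
x=55: ŷ = 0.8 + 2·55 = 110.8; r = 111 − 110.8 = 0.2
x=60: ŷ = 0.8 + 2·60 = 120.8; r = 119.8 − 120.8 = -1
SSE = 6.76 + 10.24 + 1 + 21.16 + 25 + 0.04 + 1 = 65.2

SSE = 65.2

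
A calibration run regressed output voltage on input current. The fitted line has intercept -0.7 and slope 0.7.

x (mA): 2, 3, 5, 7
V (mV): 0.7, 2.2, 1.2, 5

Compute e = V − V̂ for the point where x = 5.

V̂ = -0.7 + 0.7·5 = 2.8
e = 1.2 − 2.8 = -1.6

e = -1.6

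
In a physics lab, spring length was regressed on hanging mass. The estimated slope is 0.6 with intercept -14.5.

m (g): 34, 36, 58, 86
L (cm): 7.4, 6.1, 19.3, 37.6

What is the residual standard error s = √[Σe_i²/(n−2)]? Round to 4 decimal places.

m=34: ŷ = -14.5 + 0.6·34 = 5.9; e = 7.4 − 5.9 = 1.5
m=36: ŷ = -14.5 + 0.6·36 = 7.1; e = 6.1 − 7.1 = -1
m=58: ŷ = -14.5 + 0.6·58 = 20.3; e = 19.3 − 20.3 = -1
m=86: ŷ = -14.5 + 0.6·86 = 37.1; e = 37.6 − 37.1 = 0.5
SSE = 2.25 + 1 + 1 + 0.25 = 4.5
s = √(4.5/2) = √2.25 ≈ 1.5000

s = 1.5000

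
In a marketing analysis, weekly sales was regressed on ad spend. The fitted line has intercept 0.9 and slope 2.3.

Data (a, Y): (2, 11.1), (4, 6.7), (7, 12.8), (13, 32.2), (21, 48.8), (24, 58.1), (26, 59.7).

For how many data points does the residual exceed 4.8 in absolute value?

1

a=2: Ŷ = 0.9 + 2.3·2 = 5.5; e = 11.1 − 5.5 = 5.6
a=4: Ŷ = 0.9 + 2.3·4 = 10.1; e = 6.7 − 10.1 = -3.4
a=7: Ŷ = 0.9 + 2.3·7 = 17; e = 12.8 − 17 = -4.2
a=13: Ŷ = 0.9 + 2.3·13 = 30.8; e = 32.2 − 30.8 = 1.4
a=21: Ŷ = 0.9 + 2.3·21 = 49.2; e = 48.8 − 49.2 = -0.4
a=24: Ŷ = 0.9 + 2.3·24 = 56.1; e = 58.1 − 56.1 = 2
a=26: Ŷ = 0.9 + 2.3·26 = 60.7; e = 59.7 − 60.7 = -1
|e| > 4.8: a=2 (|e|=5.6) → 1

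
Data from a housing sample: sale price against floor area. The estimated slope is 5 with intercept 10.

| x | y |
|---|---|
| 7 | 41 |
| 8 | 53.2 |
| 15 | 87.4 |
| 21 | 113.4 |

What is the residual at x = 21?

e = -1.6

ŷ = 10 + 5·21 = 115
e = 113.4 − 115 = -1.6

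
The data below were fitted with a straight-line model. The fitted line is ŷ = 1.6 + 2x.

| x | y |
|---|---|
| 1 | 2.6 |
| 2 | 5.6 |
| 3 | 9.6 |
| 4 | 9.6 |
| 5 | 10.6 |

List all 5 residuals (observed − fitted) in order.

-1, 0, 2, 0, -1

x=1: ŷ = 1.6 + 2·1 = 3.6; r = 2.6 − 3.6 = -1
x=2: ŷ = 1.6 + 2·2 = 5.6; r = 5.6 − 5.6 = 0
x=3: ŷ = 1.6 + 2·3 = 7.6; r = 9.6 − 7.6 = 2
x=4: ŷ = 1.6 + 2·4 = 9.6; r = 9.6 − 9.6 = 0
x=5: ŷ = 1.6 + 2·5 = 11.6; r = 10.6 − 11.6 = -1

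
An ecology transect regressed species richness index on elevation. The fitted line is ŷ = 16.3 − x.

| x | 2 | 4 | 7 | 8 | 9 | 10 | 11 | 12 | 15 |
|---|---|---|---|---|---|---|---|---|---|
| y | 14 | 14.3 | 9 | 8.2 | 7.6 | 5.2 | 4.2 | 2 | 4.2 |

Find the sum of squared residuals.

SSE = 20.4

x=2: ŷ = 16.3 − 2 = 14.3; r = 14 − 14.3 = -0.3
x=4: ŷ = 16.3 − 4 = 12.3; r = 14.3 − 12.3 = 2
x=7: ŷ = 16.3 − 7 = 9.3; r = 9 − 9.3 = -0.3
x=8: ŷ = 16.3 − 8 = 8.3; r = 8.2 − 8.3 = -0.1
x=9: ŷ = 16.3 − 9 = 7.3; r = 7.6 − 7.3 = 0.3
x=10: ŷ = 16.3 − 10 = 6.3; r = 5.2 − 6.3 = -1.1
x=11: ŷ = 16.3 − 11 = 5.3; r = 4.2 − 5.3 = -1.1
x=12: ŷ = 16.3 − 12 = 4.3; r = 2 − 4.3 = -2.3
x=15: ŷ = 16.3 − 15 = 1.3; r = 4.2 − 1.3 = 2.9
SSE = 0.09 + 4 + 0.09 + 0.01 + 0.09 + 1.21 + 1.21 + 5.29 + 8.41 = 20.4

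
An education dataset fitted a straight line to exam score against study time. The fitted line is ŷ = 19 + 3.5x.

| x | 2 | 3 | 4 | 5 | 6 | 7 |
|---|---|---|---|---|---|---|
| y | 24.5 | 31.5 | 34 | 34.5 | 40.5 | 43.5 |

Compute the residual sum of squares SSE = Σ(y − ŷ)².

x=2: ŷ = 19 + 3.5·2 = 26; r = 24.5 − 26 = -1.5
x=3: ŷ = 19 + 3.5·3 = 29.5; r = 31.5 − 29.5 = 2
x=4: ŷ = 19 + 3.5·4 = 33; r = 34 − 33 = 1
x=5: ŷ = 19 + 3.5·5 = 36.5; r = 34.5 − 36.5 = -2
x=6: ŷ = 19 + 3.5·6 = 40; r = 40.5 − 40 = 0.5
x=7: ŷ = 19 + 3.5·7 = 43.5; r = 43.5 − 43.5 = 0
SSE = 2.25 + 4 + 1 + 4 + 0.25 + 0 = 11.5

SSE = 11.5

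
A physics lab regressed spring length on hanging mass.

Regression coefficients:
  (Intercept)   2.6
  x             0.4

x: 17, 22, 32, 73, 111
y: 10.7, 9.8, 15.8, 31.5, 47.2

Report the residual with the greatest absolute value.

x=17: ŷ = 2.6 + 0.4·17 = 9.4; e = 10.7 − 9.4 = 1.3
x=22: ŷ = 2.6 + 0.4·22 = 11.4; e = 9.8 − 11.4 = -1.6
x=32: ŷ = 2.6 + 0.4·32 = 15.4; e = 15.8 − 15.4 = 0.4
x=73: ŷ = 2.6 + 0.4·73 = 31.8; e = 31.5 − 31.8 = -0.3
x=111: ŷ = 2.6 + 0.4·111 = 47; e = 47.2 − 47 = 0.2
Largest |e| is 1.6 at x = 22, residual -1.6.

e = -1.6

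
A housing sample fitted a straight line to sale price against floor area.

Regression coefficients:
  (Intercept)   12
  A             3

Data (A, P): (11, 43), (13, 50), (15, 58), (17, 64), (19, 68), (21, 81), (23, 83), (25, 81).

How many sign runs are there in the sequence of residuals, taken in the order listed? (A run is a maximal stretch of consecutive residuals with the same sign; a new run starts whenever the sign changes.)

A=11: P̂ = 12 + 3·11 = 45; e = 43 − 45 = -2
A=13: P̂ = 12 + 3·13 = 51; e = 50 − 51 = -1
A=15: P̂ = 12 + 3·15 = 57; e = 58 − 57 = 1
A=17: P̂ = 12 + 3·17 = 63; e = 64 − 63 = 1
A=19: P̂ = 12 + 3·19 = 69; e = 68 − 69 = -1
A=21: P̂ = 12 + 3·21 = 75; e = 81 − 75 = 6
A=23: P̂ = 12 + 3·23 = 81; e = 83 − 81 = 2
A=25: P̂ = 12 + 3·25 = 87; e = 81 − 87 = -6
Signs: − − + + − + + −
Runs: −×2, +×2, −×1, +×2, −×1 → 5

5 runs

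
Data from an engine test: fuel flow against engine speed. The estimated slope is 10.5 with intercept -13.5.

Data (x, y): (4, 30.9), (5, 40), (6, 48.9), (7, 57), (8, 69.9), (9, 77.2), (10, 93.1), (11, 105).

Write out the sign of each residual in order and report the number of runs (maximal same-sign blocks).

3 runs

x=4: ŷ = -13.5 + 10.5·4 = 28.5; r = 30.9 − 28.5 = 2.4
x=5: ŷ = -13.5 + 10.5·5 = 39; r = 40 − 39 = 1
x=6: ŷ = -13.5 + 10.5·6 = 49.5; r = 48.9 − 49.5 = -0.6
x=7: ŷ = -13.5 + 10.5·7 = 60; r = 57 − 60 = -3
x=8: ŷ = -13.5 + 10.5·8 = 70.5; r = 69.9 − 70.5 = -0.6
x=9: ŷ = -13.5 + 10.5·9 = 81; r = 77.2 − 81 = -3.8
x=10: ŷ = -13.5 + 10.5·10 = 91.5; r = 93.1 − 91.5 = 1.6
x=11: ŷ = -13.5 + 10.5·11 = 102; r = 105 − 102 = 3
Signs: + + − − − − + +
Runs: +×2, −×4, +×2 → 3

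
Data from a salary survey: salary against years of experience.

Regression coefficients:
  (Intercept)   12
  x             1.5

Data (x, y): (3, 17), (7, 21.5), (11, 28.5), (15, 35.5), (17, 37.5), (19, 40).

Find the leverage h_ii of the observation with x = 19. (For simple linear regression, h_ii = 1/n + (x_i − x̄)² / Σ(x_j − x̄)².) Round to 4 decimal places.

x̄ = (3 + 7 + 11 + 15 + 17 + 19)/6 = 12
Σ(x − x̄)² = 81 + 25 + 1 + 9 + 25 + 49 = 190
h = 1/6 + (7)²/190 = 0.166667 + 0.257895 = 0.4246

h = 0.4246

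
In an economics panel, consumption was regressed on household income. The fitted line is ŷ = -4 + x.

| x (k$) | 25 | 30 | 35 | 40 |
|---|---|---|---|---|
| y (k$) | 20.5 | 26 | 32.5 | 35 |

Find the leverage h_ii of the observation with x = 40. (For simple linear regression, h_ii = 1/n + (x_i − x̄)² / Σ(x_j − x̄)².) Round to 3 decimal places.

x̄ = (25 + 30 + 35 + 40)/4 = 32.5
Σ(x − x̄)² = 56.25 + 6.25 + 6.25 + 56.25 = 125
h = 1/4 + (7.5)²/125 = 0.25 + 0.45 = 0.700

h = 0.700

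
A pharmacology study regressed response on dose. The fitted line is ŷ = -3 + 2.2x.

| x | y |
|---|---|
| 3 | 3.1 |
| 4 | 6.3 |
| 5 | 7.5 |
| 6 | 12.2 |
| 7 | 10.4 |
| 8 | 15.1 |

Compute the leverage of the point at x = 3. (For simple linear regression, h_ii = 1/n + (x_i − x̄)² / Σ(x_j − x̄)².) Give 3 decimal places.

h = 0.524

x̄ = (3 + 4 + 5 + 6 + 7 + 8)/6 = 5.5
Σ(x − x̄)² = 6.25 + 2.25 + 0.25 + 0.25 + 2.25 + 6.25 = 17.5
h = 1/6 + (-2.5)²/17.5 = 0.166667 + 0.357143 = 0.524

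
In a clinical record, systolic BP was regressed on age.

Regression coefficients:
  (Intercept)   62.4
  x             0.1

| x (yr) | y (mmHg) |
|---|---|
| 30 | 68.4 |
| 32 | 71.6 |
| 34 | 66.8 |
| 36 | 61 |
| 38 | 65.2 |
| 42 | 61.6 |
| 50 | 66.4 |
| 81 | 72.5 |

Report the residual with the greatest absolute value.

x=30: ŷ = 62.4 + 0.1·30 = 65.4; e = 68.4 − 65.4 = 3
x=32: ŷ = 62.4 + 0.1·32 = 65.6; e = 71.6 − 65.6 = 6
x=34: ŷ = 62.4 + 0.1·34 = 65.8; e = 66.8 − 65.8 = 1
x=36: ŷ = 62.4 + 0.1·36 = 66; e = 61 − 66 = -5
x=38: ŷ = 62.4 + 0.1·38 = 66.2; e = 65.2 − 66.2 = -1
x=42: ŷ = 62.4 + 0.1·42 = 66.6; e = 61.6 − 66.6 = -5
x=50: ŷ = 62.4 + 0.1·50 = 67.4; e = 66.4 − 67.4 = -1
x=81: ŷ = 62.4 + 0.1·81 = 70.5; e = 72.5 − 70.5 = 2
Largest |e| is 6 at x = 32, residual 6.

e = 6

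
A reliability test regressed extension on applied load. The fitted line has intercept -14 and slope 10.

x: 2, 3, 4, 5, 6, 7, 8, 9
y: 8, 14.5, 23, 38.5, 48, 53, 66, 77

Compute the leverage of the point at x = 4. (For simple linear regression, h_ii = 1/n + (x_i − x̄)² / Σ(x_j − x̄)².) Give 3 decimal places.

x̄ = (2 + 3 + 4 + 5 + 6 + 7 + 8 + 9)/8 = 5.5
Σ(x − x̄)² = 12.25 + 6.25 + 2.25 + 0.25 + 0.25 + 2.25 + 6.25 + 12.25 = 42
h = 1/8 + (-1.5)²/42 = 0.125 + 0.0535714 = 0.179

h = 0.179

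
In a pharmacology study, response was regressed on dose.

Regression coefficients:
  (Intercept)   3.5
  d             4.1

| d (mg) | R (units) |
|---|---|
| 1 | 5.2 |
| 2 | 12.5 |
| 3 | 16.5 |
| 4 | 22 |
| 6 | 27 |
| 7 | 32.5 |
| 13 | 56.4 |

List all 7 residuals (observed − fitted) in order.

-2.4, 0.8, 0.7, 2.1, -1.1, 0.3, -0.4

d=1: ŷ = 3.5 + 4.1·1 = 7.6; e = 5.2 − 7.6 = -2.4
d=2: ŷ = 3.5 + 4.1·2 = 11.7; e = 12.5 − 11.7 = 0.8
d=3: ŷ = 3.5 + 4.1·3 = 15.8; e = 16.5 − 15.8 = 0.7
d=4: ŷ = 3.5 + 4.1·4 = 19.9; e = 22 − 19.9 = 2.1
d=6: ŷ = 3.5 + 4.1·6 = 28.1; e = 27 − 28.1 = -1.1
d=7: ŷ = 3.5 + 4.1·7 = 32.2; e = 32.5 − 32.2 = 0.3
d=13: ŷ = 3.5 + 4.1·13 = 56.8; e = 56.4 − 56.8 = -0.4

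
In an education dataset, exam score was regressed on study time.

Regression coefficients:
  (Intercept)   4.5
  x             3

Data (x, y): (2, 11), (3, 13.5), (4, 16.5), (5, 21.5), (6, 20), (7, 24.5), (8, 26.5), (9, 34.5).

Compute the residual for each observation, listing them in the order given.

0.5, 0, 0, 2, -2.5, -1, -2, 3

x=2: ŷ = 4.5 + 3·2 = 10.5; r = 11 − 10.5 = 0.5
x=3: ŷ = 4.5 + 3·3 = 13.5; r = 13.5 − 13.5 = 0
x=4: ŷ = 4.5 + 3·4 = 16.5; r = 16.5 − 16.5 = 0
x=5: ŷ = 4.5 + 3·5 = 19.5; r = 21.5 − 19.5 = 2
x=6: ŷ = 4.5 + 3·6 = 22.5; r = 20 − 22.5 = -2.5
x=7: ŷ = 4.5 + 3·7 = 25.5; r = 24.5 − 25.5 = -1
x=8: ŷ = 4.5 + 3·8 = 28.5; r = 26.5 − 28.5 = -2
x=9: ŷ = 4.5 + 3·9 = 31.5; r = 34.5 − 31.5 = 3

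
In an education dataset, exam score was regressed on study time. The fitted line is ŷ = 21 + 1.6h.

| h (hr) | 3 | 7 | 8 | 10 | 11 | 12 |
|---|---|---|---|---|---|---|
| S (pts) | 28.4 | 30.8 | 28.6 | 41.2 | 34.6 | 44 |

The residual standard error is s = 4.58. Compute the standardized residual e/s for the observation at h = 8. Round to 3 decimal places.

-1.135

ŷ = 21 + 1.6·8 = 33.8
e = 28.6 − 33.8 = -5.2
e/s = -5.2 / 4.58 = -1.135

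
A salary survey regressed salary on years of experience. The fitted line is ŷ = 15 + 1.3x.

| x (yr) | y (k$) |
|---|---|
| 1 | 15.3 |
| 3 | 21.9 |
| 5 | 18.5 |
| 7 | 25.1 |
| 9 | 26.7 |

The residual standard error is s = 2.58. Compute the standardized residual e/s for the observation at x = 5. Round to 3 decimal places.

ŷ = 15 + 1.3·5 = 21.5
e = 18.5 − 21.5 = -3
e/s = -3 / 2.58 = -1.163

-1.163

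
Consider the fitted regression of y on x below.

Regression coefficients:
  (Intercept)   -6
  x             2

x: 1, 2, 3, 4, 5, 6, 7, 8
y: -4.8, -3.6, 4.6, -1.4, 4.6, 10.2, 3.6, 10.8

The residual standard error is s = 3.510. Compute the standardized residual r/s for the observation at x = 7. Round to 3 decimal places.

ŷ = -6 + 2·7 = 8
r = 3.6 − 8 = -4.4
r/s = -4.4 / 3.510 = -1.254

-1.254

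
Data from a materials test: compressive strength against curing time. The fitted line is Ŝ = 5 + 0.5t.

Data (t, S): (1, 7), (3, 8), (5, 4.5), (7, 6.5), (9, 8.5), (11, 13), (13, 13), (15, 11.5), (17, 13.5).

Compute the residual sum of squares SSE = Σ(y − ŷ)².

t=1: Ŝ = 5 + 0.5·1 = 5.5; e = 7 − 5.5 = 1.5
t=3: Ŝ = 5 + 0.5·3 = 6.5; e = 8 − 6.5 = 1.5
t=5: Ŝ = 5 + 0.5·5 = 7.5; e = 4.5 − 7.5 = -3
t=7: Ŝ = 5 + 0.5·7 = 8.5; e = 6.5 − 8.5 = -2
t=9: Ŝ = 5 + 0.5·9 = 9.5; e = 8.5 − 9.5 = -1
t=11: Ŝ = 5 + 0.5·11 = 10.5; e = 13 − 10.5 = 2.5
t=13: Ŝ = 5 + 0.5·13 = 11.5; e = 13 − 11.5 = 1.5
t=15: Ŝ = 5 + 0.5·15 = 12.5; e = 11.5 − 12.5 = -1
t=17: Ŝ = 5 + 0.5·17 = 13.5; e = 13.5 − 13.5 = 0
SSE = 2.25 + 2.25 + 9 + 4 + 1 + 6.25 + 2.25 + 1 + 0 = 28

SSE = 28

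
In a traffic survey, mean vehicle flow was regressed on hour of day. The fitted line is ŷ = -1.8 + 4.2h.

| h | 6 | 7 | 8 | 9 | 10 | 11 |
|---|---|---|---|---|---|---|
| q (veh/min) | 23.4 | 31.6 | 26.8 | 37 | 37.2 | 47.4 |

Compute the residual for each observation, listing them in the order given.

h=6: ŷ = -1.8 + 4.2·6 = 23.4; e = 23.4 − 23.4 = 0
h=7: ŷ = -1.8 + 4.2·7 = 27.6; e = 31.6 − 27.6 = 4
h=8: ŷ = -1.8 + 4.2·8 = 31.8; e = 26.8 − 31.8 = -5
h=9: ŷ = -1.8 + 4.2·9 = 36; e = 37 − 36 = 1
h=10: ŷ = -1.8 + 4.2·10 = 40.2; e = 37.2 − 40.2 = -3
h=11: ŷ = -1.8 + 4.2·11 = 44.4; e = 47.4 − 44.4 = 3

0, 4, -5, 1, -3, 3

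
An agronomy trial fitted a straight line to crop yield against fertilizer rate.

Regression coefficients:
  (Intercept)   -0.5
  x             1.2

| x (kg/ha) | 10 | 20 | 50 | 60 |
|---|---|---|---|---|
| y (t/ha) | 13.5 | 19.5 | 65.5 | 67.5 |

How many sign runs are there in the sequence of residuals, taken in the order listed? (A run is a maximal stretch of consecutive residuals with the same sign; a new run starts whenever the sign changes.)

4 runs

x=10: ŷ = -0.5 + 1.2·10 = 11.5; e = 13.5 − 11.5 = 2
x=20: ŷ = -0.5 + 1.2·20 = 23.5; e = 19.5 − 23.5 = -4
x=50: ŷ = -0.5 + 1.2·50 = 59.5; e = 65.5 − 59.5 = 6
x=60: ŷ = -0.5 + 1.2·60 = 71.5; e = 67.5 − 71.5 = -4
Signs: + − + −
Runs: +×1, −×1, +×1, −×1 → 4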